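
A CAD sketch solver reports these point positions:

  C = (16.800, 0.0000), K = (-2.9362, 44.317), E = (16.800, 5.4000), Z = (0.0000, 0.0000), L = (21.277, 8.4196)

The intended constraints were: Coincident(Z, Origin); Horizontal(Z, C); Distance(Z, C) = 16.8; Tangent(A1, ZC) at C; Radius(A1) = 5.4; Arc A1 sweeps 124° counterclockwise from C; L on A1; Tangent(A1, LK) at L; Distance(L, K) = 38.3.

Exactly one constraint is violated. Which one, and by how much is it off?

Distance(L, K) = 38.3 — off by 5.00.

Z = (0.00, 0.00) ✓; Z.y = 0.00, C.y = 0.00 ✓; |ZC| = 16.80 ✓; ∠(EC, CZ) = 90.00° ✓; |EC| = 5.400 ✓; bearing(E→L) − bearing(E→C) = 124.0° ✓; |EL| = 5.400 ✓; ∠(EL, LK) = 90.00° ✓; |LK| = 43.30 ✗.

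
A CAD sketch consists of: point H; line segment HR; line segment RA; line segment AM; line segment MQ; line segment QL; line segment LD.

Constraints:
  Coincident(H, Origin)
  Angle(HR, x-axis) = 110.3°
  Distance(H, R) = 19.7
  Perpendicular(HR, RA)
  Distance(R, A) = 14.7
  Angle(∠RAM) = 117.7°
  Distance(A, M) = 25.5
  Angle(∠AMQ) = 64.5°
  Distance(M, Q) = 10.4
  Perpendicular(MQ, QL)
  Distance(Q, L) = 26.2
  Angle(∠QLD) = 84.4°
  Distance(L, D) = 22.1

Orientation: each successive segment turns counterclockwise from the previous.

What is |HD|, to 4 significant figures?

43.03

H is at the origin; HR runs at 110.3° with length 19.7, so R = (-6.835, 18.48). HR ⟂ RA, so RA runs at -159.7°; with |RA| = 14.7, A = (-20.62, 13.38). ∠RAM = 117.7° gives AM at -97.40° from the x-axis; with |AM| = 25.5, M = (-23.91, -11.91). ∠AMQ = 64.5° gives MQ at 18.10° from the x-axis; with |MQ| = 10.4, Q = (-14.02, -8.680). MQ ⟂ QL, so QL runs at 108.1°; with |QL| = 26.2, L = (-22.16, 16.22). ∠QLD = 84.4° gives LD at -156.3° from the x-axis; with |LD| = 22.1, D = (-42.40, 7.340). Then |HD| = |D − H| = 43.03.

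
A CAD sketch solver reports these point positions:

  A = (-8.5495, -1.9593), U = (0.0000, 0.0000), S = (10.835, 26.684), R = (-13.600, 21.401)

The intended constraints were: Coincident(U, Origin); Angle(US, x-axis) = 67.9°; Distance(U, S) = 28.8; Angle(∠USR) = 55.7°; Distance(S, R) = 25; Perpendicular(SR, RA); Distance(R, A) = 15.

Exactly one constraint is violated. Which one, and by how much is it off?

Distance(R, A) = 15 — off by 8.90.

U = (0.00, 0.00) ✓; US at 67.90° ✓; |US| = 28.80 ✓; ∠USR = 55.70° ✓; |SR| = 25.00 ✓; ∠(SR, RA) = 90.00° ✓; |RA| = 23.90 ✗.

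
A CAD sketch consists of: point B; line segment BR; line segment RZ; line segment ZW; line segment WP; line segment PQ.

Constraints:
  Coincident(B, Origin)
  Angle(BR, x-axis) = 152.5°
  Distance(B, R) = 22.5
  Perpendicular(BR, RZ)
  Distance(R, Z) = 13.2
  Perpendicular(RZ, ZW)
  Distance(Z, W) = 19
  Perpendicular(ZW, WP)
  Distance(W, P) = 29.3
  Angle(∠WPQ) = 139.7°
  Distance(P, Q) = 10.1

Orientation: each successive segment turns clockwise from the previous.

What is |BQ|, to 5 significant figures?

25.831

ZW is perpendicular to WP, so WP runs at -117.50°; with |WP| = 29.3, P = (-10.539, -12.665). ∠WPQ = 139.7° gives PQ at -157.80° from the x-axis; with |PQ| = 10.1, Q = (-19.890, -16.481). Then |BQ| = |Q − B| = 25.831.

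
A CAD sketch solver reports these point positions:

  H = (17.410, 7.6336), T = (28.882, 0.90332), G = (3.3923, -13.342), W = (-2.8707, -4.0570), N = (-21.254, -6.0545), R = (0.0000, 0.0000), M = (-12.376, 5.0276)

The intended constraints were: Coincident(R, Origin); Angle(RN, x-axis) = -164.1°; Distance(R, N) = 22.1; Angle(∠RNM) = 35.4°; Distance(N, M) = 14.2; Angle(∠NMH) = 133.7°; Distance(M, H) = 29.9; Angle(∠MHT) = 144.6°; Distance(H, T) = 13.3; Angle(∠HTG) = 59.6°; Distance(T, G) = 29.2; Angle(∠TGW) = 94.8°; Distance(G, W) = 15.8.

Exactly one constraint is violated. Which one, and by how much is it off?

Distance(G, W) = 15.8 — off by 4.60.

R = (0.00, 0.00) ✓; RN at -164.1° ✓; |RN| = 22.10 ✓; ∠RNM = 35.40° ✓; |NM| = 14.20 ✓; ∠NMH = 133.7° ✓; |MH| = 29.90 ✓; ∠MHT = 144.6° ✓; |HT| = 13.30 ✓; ∠HTG = 59.60° ✓; |TG| = 29.20 ✓; ∠TGW = 94.80° ✓; |GW| = 11.20 ✗.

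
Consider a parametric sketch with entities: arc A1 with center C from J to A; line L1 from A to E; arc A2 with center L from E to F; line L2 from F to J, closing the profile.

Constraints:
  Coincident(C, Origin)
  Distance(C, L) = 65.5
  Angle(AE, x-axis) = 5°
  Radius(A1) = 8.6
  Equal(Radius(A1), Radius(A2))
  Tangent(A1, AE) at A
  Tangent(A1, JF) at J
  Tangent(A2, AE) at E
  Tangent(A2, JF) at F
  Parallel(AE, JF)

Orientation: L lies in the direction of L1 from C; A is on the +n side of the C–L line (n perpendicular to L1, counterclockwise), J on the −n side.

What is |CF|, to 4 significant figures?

66.06

The slot axis is L1's direction at 5.0°, so u = (cos 5.0°, sin 5.0°) = (0.9962, 0.08716) and n = (−sin 5.0°, cos 5.0°) = (-0.08716, 0.9962). C is at the origin and L lies 65.5 along u from C, so L = 65.5·u = (65.25, 5.709). Tangency of A1 to both parallel lines with radius 8.6 puts A and J at C ± 8.6·n: A = (-0.7495, 8.567), J = (0.7495, -8.567). Equal radii place E and F the same way about L: E = L + 8.6·n = (64.50, 14.28), F = L − 8.6·n = (66.00, -2.859). Then |CF| = |F − C| = 66.06.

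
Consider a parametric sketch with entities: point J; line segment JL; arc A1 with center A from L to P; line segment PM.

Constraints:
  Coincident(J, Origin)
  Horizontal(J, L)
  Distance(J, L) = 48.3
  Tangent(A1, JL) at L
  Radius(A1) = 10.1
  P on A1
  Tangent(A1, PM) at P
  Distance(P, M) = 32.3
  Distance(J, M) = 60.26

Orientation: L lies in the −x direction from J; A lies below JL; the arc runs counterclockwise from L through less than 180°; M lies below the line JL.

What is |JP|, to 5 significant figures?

59.099

Checks: |AP| = 10.10 ✓; ∠(AP, PM) = 90.00° ✓; |PM| = 32.30 ✓; |JM| = 60.26 ✓.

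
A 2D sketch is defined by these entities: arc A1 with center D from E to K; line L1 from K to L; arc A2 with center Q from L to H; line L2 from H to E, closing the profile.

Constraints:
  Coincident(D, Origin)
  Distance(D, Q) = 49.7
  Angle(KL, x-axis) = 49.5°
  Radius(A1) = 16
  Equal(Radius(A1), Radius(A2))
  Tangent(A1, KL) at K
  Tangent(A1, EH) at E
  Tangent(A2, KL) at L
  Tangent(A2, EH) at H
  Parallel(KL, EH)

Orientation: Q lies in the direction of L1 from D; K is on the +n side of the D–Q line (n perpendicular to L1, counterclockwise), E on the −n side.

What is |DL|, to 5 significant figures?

52.212

The slot axis is L1's direction at 49.5°, so u = (cos 49.5°, sin 49.5°) = (0.64945, 0.76041) and n = (−sin 49.5°, cos 49.5°) = (-0.76041, 0.64945). D is at the origin and Q lies 49.7 along u from D, so Q = 49.7·u = (32.278, 37.792). Tangency of A1 to both parallel lines with radius 16.0 puts K and E at D ± 16.0·n: K = (-12.166, 10.391), E = (12.166, -10.391). Equal radii place L and H the same way about Q: L = Q + 16.0·n = (20.111, 48.183), H = Q − 16.0·n = (44.444, 27.401). Then |DL| = |L − D| = 52.212.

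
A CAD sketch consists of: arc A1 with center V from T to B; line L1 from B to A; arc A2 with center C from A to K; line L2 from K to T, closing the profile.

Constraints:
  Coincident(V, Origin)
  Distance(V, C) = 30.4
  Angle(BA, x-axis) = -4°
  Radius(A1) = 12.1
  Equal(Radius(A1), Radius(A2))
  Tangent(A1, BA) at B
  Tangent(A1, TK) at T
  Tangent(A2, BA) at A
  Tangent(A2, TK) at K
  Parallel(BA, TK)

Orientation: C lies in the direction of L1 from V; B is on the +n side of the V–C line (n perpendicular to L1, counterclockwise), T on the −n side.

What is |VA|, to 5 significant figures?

32.720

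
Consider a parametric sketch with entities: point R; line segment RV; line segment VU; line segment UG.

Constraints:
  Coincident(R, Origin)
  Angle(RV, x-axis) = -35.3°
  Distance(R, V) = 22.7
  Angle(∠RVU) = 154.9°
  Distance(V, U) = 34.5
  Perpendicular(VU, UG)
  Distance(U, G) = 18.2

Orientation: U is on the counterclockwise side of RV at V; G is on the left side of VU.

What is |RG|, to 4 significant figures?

55.72

R is at the origin; RV runs at -35.3° with length 22.7, so V = 22.7·(cos -35.3°, sin -35.3°) = (18.53, -13.12). ∠RVU = 154.9°, so VU runs at -35.3° + (180° − 154.9°) = -10.20° from the x-axis; with |VU| = 34.5, U = V + 34.5·(cos -10.20°, sin -10.20°) = (52.48, -19.23). VU ⟂ UG; with |UG| = 18.2 on the left of VU, G = U + 18.2·(0.1771, 0.9842) = (55.70, -1.314). Then |RG| = |G − R| = 55.72.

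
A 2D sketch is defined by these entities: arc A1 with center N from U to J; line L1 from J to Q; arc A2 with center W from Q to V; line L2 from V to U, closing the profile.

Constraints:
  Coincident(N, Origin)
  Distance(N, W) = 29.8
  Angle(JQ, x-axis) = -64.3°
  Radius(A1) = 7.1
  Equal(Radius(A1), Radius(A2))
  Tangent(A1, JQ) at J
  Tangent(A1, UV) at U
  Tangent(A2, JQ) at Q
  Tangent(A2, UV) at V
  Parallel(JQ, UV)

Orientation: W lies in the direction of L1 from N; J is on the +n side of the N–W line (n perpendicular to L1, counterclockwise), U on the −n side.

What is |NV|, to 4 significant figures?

30.63

The slot axis is L1's direction at -64.3°, so u = (cos -64.3°, sin -64.3°) = (0.4337, -0.9011) and n = (−sin -64.3°, cos -64.3°) = (0.9011, 0.4337). N is at the origin and W lies 29.8 along u from N, so W = 29.8·u = (12.92, -26.85). Tangency of A1 to both parallel lines with radius 7.1 puts J and U at N ± 7.1·n: J = (6.398, 3.079), U = (-6.398, -3.079). Equal radii place Q and V the same way about W: Q = W + 7.1·n = (19.32, -23.77), V = W − 7.1·n = (6.525, -29.93). Then |NV| = |V − N| = 30.63.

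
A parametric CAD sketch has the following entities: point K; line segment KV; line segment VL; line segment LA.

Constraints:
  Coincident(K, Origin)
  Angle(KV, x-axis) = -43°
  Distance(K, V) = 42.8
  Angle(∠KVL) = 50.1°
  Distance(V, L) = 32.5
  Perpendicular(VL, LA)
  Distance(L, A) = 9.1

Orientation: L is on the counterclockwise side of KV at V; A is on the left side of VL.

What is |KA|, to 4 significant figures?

24.27

K is at the origin; KV runs at -43.0° with length 42.8, so V = 42.8·(cos -43.0°, sin -43.0°) = (31.30, -29.19). ∠KVL = 50.1°, so VL runs at -43.0° + (180° − 50.1°) = 86.90° from the x-axis; with |VL| = 32.5, L = V + 32.5·(cos 86.90°, sin 86.90°) = (33.06, 3.263). VL is perpendicular to LA; with |LA| = 9.1 on the left of VL, A = L + 9.1·(-0.9985, 0.05408) = (23.97, 3.755). Then |KA| = |A − K| = 24.27.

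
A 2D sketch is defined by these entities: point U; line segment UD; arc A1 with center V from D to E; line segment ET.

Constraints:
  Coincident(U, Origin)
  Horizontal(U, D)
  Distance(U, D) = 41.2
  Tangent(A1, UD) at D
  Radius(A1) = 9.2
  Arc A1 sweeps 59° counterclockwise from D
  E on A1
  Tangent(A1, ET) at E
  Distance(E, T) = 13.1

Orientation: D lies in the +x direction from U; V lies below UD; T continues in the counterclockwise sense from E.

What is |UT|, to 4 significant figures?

30.85

On A1, D sits at bearing 90° from V; a 59° counterclockwise sweep puts E at bearing 149°, so E = V + 9.2·(cos 149°, sin 149°) = (33.31, -4.462). Tangency of A1 to ET means the radius VE is perpendicular to ET, so ET runs along (−sin 149°, cos 149°); with |ET| = 13.1, T = (26.57, -15.69). Then |UT| = |T − U| = 30.85.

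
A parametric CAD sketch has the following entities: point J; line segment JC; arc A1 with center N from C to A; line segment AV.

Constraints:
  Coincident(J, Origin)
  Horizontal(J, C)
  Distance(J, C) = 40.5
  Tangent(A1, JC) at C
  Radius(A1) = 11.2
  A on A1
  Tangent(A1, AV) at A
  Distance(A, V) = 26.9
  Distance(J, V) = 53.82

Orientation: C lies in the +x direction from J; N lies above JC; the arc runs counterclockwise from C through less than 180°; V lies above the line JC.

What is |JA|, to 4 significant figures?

52.88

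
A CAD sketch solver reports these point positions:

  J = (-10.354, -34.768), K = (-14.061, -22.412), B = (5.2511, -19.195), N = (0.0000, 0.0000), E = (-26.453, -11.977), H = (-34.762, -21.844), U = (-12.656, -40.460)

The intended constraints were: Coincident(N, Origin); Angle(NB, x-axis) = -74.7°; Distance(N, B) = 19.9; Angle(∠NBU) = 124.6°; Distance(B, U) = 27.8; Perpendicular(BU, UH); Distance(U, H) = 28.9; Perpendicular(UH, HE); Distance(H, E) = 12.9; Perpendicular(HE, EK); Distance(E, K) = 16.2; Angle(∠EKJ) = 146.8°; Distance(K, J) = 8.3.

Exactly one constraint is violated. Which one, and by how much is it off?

Distance(K, J) = 8.3 — off by 4.60.

N = (0.00, 0.00) ✓; NB at -74.70° ✓; |NB| = 19.90 ✓; ∠NBU = 124.6° ✓; |BU| = 27.80 ✓; ∠(BU, UH) = 90.00° ✓; |UH| = 28.90 ✓; ∠(UH, HE) = 90.00° ✓; |HE| = 12.90 ✓; ∠(HE, EK) = 90.00° ✓; |EK| = 16.20 ✓; ∠EKJ = 146.8° ✓; |KJ| = 12.90 ✗.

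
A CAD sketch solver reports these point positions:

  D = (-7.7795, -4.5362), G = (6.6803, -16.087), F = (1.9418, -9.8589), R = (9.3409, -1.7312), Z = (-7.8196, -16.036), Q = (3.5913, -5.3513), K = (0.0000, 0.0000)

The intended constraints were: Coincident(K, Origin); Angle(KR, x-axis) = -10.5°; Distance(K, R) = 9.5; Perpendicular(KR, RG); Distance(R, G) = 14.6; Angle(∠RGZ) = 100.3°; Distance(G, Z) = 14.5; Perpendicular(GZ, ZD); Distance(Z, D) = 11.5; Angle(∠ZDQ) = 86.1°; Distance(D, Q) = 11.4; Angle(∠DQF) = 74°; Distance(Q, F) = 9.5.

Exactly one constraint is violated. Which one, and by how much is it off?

Distance(Q, F) = 9.5 — off by 4.70.

K = (0.00, 0.00) ✓; KR at -10.50° ✓; |KR| = 9.500 ✓; ∠(KR, RG) = 90.00° ✓; |RG| = 14.60 ✓; ∠RGZ = 100.3° ✓; |GZ| = 14.50 ✓; ∠(GZ, ZD) = 90.00° ✓; |ZD| = 11.50 ✓; ∠ZDQ = 86.10° ✓; |DQ| = 11.40 ✓; ∠DQF = 74.00° ✓; |QF| = 4.800 ✗.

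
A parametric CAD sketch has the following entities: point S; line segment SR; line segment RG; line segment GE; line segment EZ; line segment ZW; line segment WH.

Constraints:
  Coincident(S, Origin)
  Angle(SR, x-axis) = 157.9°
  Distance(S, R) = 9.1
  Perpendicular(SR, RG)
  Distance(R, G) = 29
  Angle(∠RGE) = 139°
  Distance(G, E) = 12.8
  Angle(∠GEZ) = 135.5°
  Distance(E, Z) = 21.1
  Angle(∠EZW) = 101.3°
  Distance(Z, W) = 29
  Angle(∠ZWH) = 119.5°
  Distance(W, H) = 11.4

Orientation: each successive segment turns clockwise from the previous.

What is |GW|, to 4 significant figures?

40.85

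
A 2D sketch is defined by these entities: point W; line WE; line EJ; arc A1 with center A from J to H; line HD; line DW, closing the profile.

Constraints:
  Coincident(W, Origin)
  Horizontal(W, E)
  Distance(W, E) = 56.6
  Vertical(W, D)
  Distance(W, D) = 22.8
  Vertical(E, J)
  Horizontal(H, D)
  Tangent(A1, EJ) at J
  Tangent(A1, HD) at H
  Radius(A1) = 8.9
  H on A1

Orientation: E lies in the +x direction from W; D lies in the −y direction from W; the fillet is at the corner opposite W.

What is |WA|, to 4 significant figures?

49.68

W and D share the same x with |WD| = 22.8 and D on the −y side, so D = (0.000, -22.80). The virtual corner opposite W is at (56.60, -22.80). A1 meets EJ tangentially, so AJ is at right angles to EJ and A1 meets HD tangentially, so AH is at right angles to HD, with radius 8.9, so the center A sits 8.9 in from both sides at A = (47.70, -13.90). Then |WA| = |A − W| = 49.68.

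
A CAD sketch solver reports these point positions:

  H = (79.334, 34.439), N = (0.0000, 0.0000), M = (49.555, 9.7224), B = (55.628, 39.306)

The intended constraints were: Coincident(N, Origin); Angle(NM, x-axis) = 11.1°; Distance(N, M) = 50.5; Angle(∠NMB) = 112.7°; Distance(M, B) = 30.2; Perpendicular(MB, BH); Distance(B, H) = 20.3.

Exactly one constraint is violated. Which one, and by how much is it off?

Distance(B, H) = 20.3 — off by 3.90.

N = (0.00, 0.00) ✓; NM at 11.10° ✓; |NM| = 50.50 ✓; ∠NMB = 112.7° ✓; |MB| = 30.20 ✓; ∠(MB, BH) = 90.00° ✓; |BH| = 24.20 ✗.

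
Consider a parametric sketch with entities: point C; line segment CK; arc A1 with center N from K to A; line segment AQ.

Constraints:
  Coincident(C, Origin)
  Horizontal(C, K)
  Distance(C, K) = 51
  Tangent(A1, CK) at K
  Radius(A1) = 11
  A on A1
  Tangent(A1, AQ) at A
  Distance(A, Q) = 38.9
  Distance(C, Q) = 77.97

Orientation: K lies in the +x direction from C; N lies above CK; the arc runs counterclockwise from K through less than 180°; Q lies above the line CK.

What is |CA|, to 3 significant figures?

63.1

Checks: ∠(NK, KC) = 90.00° ✓; |NK| = 11.00 ✓; |NA| = 11.00 ✓; ∠(NA, AQ) = 90.00° ✓; |AQ| = 38.90 ✓; |CQ| = 77.97 ✓.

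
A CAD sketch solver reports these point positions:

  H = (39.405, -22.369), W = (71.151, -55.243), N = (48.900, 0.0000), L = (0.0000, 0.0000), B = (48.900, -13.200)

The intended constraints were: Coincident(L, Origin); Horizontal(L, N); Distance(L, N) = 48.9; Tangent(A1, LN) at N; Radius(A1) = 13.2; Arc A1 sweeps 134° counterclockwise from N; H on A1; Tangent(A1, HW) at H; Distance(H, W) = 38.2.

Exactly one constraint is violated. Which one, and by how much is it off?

Distance(H, W) = 38.2 — off by 7.50.

L = (0.00, 0.00) ✓; L.y = 0.00, N.y = 0.00 ✓; |LN| = 48.90 ✓; ∠(BN, NL) = 90.00° ✓; |BN| = 13.20 ✓; bearing(B→H) − bearing(B→N) = 134.0° ✓; |BH| = 13.20 ✓; ∠(BH, HW) = 90.00° ✓; |HW| = 45.70 ✗.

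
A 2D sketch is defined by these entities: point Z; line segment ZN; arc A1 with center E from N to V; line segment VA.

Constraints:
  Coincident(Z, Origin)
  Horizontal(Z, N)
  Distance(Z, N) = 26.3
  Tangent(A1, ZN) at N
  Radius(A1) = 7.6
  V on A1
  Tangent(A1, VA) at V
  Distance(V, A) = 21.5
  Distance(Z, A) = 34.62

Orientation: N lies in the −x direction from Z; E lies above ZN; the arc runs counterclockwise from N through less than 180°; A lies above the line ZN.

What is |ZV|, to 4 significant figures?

20.19

Checks: ∠(EN, NZ) = 90.00° ✓; |EN| = 7.600 ✓; |EV| = 7.600 ✓; ∠(EV, VA) = 90.00° ✓; |VA| = 21.50 ✓; |ZA| = 34.62 ✓.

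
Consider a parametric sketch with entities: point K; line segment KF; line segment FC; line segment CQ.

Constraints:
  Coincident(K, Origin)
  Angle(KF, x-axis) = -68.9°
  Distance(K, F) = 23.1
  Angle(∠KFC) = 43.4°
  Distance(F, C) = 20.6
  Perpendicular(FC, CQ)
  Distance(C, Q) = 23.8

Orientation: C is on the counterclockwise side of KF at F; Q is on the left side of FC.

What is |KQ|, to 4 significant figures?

8.799

K is at the origin; KF runs at -68.9° with length 23.1, so F = 23.1·(cos -68.9°, sin -68.9°) = (8.316, -21.55). ∠KFC = 43.4°, so FC runs at -68.9° + (180° − 43.4°) = 67.70° from the x-axis; with |FC| = 20.6, C = F + 20.6·(cos 67.70°, sin 67.70°) = (16.13, -2.492). The perpendicularity gives CQ at right angles to FC; with |CQ| = 23.8 on the left of FC, Q = C + 23.8·(-0.9252, 0.3795) = (-5.887, 6.539). Then |KQ| = |Q − K| = 8.799.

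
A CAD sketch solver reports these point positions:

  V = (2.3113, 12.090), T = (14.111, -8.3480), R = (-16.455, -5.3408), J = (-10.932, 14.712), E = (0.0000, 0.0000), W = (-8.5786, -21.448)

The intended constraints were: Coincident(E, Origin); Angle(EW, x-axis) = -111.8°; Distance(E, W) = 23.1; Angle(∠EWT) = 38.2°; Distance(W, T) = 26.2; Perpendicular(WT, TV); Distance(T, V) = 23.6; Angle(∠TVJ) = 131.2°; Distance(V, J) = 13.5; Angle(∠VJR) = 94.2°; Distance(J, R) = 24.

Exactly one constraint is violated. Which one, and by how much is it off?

Distance(J, R) = 24 — off by 3.20.

E = (0.00, 0.00) ✓; EW at -111.8° ✓; |EW| = 23.10 ✓; ∠EWT = 38.20° ✓; |WT| = 26.20 ✓; ∠(WT, TV) = 90.00° ✓; |TV| = 23.60 ✓; ∠TVJ = 131.2° ✓; |VJ| = 13.50 ✓; ∠VJR = 94.20° ✓; |JR| = 20.80 ✗.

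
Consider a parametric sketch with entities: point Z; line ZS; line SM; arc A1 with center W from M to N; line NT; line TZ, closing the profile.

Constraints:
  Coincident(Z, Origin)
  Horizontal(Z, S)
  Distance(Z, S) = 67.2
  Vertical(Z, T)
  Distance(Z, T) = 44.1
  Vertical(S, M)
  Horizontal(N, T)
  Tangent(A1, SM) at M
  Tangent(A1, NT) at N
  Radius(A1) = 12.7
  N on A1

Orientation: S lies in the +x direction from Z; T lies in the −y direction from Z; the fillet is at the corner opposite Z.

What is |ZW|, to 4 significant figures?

62.90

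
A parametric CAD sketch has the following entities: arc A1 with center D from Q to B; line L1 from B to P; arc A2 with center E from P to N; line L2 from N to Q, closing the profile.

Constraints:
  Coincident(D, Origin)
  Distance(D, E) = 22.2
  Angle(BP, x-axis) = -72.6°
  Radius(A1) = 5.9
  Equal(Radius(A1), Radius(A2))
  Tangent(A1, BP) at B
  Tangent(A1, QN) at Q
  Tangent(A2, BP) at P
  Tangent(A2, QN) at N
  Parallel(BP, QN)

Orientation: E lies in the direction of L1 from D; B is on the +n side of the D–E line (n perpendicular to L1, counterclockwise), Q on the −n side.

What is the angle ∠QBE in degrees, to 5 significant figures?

75.117°

The slot axis is L1's direction at -72.6°, so u = (cos -72.6°, sin -72.6°) = (0.29904, -0.95424) and n = (−sin -72.6°, cos -72.6°) = (0.95424, 0.29904). D is at the origin and E lies 22.2 along u from D, so E = 22.2·u = (6.6387, -21.184). Tangency of A1 to both parallel lines with radius 5.9 puts B and Q at D ± 5.9·n: B = (5.6300, 1.7643), Q = (-5.6300, -1.7643). Then cos ∠QBE = BQ·BE / (|BQ||BE|), giving 75.117°.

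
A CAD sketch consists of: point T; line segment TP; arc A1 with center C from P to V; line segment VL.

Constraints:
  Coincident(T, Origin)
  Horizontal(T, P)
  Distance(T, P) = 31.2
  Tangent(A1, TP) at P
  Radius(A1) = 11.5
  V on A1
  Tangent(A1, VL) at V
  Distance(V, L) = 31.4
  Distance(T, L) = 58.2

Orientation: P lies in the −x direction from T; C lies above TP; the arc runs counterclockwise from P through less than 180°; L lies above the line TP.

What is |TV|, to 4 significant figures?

27.63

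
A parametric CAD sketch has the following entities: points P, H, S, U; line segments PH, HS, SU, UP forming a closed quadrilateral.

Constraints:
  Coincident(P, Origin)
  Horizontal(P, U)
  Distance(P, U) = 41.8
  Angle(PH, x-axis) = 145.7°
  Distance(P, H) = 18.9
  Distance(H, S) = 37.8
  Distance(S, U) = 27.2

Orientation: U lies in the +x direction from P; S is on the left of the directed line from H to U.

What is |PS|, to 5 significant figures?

28.040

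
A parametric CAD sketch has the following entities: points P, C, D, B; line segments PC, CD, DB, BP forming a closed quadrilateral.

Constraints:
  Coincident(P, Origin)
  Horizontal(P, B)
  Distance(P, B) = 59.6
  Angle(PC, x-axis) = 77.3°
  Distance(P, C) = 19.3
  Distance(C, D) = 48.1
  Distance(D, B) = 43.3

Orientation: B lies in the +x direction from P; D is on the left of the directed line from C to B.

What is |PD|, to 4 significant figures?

62.41

Checks: |PB| = 59.60 ✓; |PC| = 19.30 ✓; |CD| = 48.10 ✓; |DB| = 43.30 ✓.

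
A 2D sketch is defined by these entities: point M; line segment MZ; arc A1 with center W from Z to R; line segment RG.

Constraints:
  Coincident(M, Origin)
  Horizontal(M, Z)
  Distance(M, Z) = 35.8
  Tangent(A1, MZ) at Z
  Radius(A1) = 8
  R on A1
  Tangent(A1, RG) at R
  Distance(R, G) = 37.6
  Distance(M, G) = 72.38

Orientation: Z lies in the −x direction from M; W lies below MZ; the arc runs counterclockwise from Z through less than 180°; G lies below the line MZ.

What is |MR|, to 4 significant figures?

42.55

Checks: |WZ| = 8.000 ✓; |WR| = 8.000 ✓; ∠(WR, RG) = 90.00° ✓; |RG| = 37.60 ✓; |MG| = 72.38 ✓.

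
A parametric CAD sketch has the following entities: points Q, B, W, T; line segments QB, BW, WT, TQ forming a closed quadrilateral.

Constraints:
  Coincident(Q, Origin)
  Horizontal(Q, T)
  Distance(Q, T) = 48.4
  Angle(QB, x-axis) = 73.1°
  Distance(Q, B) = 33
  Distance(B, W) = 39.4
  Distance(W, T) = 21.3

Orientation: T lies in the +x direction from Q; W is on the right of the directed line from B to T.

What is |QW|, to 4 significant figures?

27.63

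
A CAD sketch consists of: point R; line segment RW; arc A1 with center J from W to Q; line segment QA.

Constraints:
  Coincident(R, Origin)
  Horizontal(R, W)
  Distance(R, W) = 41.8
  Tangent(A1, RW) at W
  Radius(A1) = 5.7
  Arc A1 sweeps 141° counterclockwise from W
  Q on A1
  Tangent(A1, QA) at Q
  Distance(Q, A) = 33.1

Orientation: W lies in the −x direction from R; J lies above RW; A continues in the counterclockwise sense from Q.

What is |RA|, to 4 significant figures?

71.04

On A1, W sits at bearing -90° from J; a 141° counterclockwise sweep puts Q at bearing 51°, so Q = J + 5.7·(cos 51°, sin 51°) = (-38.21, 10.13). The tangent condition forces JQ to be normal to QA, so QA runs along (−sin 51°, cos 51°); with |QA| = 33.1, A = (-63.94, 30.96). Then |RA| = |A − R| = 71.04.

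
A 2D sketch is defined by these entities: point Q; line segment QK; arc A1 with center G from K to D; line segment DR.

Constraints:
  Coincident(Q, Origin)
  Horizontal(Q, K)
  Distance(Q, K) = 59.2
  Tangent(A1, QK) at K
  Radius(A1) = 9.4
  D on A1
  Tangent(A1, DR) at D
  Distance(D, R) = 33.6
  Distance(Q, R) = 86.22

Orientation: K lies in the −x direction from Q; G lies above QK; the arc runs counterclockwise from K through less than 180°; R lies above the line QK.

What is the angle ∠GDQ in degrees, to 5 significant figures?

117.53°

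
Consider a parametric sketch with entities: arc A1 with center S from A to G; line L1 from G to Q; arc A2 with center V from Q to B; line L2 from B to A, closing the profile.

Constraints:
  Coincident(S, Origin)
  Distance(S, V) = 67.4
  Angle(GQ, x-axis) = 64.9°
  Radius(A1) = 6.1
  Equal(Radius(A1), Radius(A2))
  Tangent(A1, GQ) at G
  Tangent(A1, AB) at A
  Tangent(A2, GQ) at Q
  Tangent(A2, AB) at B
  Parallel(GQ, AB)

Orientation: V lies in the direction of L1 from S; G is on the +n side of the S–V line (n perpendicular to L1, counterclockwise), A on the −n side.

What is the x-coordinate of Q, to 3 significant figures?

23.1

Tangency of A1 to both parallel lines with radius 6.1 puts G and A at S ± 6.1·n: G = (-5.52, 2.59), A = (5.52, -2.59). Equal radii place Q and B the same way about V: Q = V + 6.1·n = (23.1, 63.6), B = V − 6.1·n = (34.1, 58.4). So Q.x = 23.1.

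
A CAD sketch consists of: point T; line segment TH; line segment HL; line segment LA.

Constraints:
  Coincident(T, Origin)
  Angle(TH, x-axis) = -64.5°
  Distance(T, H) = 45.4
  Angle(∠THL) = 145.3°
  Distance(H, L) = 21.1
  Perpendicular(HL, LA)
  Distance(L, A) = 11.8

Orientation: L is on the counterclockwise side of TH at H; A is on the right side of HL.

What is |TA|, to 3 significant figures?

69.5

T is at the origin; TH runs at -64.5° with length 45.4, so H = 45.4·(cos -64.5°, sin -64.5°) = (19.5, -41.0). ∠THL = 145.3°, so HL runs at -64.5° + (180° − 145.3°) = -29.8° from the x-axis; with |HL| = 21.1, L = H + 21.1·(cos -29.8°, sin -29.8°) = (37.9, -51.5). HL ⟂ LA; with |LA| = 11.8 on the right of HL, A = L + 11.8·(-0.497, -0.868) = (32.0, -61.7). Then |TA| = |A − T| = 69.5.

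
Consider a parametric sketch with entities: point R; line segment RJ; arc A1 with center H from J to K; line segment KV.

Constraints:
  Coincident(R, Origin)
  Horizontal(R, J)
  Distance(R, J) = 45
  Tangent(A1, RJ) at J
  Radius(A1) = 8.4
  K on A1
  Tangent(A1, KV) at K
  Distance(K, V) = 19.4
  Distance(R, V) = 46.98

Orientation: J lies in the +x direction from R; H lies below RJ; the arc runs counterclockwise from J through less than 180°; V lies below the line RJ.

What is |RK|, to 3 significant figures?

37.7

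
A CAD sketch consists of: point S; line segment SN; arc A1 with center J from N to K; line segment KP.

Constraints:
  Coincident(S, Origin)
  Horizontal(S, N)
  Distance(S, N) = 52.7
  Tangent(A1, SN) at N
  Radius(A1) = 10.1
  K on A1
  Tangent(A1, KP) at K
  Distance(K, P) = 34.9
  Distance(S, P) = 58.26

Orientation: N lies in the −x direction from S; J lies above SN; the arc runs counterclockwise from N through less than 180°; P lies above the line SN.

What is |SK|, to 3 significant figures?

43.6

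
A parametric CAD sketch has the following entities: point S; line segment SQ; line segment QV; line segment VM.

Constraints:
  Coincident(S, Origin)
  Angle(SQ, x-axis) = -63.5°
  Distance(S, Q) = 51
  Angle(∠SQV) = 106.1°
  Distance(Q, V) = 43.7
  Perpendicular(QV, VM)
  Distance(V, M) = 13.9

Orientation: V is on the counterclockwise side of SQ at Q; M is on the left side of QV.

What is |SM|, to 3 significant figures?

67.7

S is at the origin; SQ runs at -63.5° with length 51.0, so Q = 51.0·(cos -63.5°, sin -63.5°) = (22.8, -45.6). ∠SQV = 106.1°, so QV runs at -63.5° + (180° − 106.1°) = 10.4° from the x-axis; with |QV| = 43.7, V = Q + 43.7·(cos 10.4°, sin 10.4°) = (65.7, -37.8). The perpendicularity gives VM at right angles to QV; with |VM| = 13.9 on the left of QV, M = V + 13.9·(-0.181, 0.984) = (63.2, -24.1). Then |SM| = |M − S| = 67.7.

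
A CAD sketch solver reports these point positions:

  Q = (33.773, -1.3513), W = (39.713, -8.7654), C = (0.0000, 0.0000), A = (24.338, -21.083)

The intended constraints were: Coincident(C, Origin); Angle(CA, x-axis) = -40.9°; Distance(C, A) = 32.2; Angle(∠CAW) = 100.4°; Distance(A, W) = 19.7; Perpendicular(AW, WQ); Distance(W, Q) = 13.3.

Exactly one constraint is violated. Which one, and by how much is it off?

Distance(W, Q) = 13.3 — off by 3.80.

C = (0.00, 0.00) ✓; CA at -40.90° ✓; |CA| = 32.20 ✓; ∠CAW = 100.4° ✓; |AW| = 19.70 ✓; ∠(AW, WQ) = 90.00° ✓; |WQ| = 9.500 ✗.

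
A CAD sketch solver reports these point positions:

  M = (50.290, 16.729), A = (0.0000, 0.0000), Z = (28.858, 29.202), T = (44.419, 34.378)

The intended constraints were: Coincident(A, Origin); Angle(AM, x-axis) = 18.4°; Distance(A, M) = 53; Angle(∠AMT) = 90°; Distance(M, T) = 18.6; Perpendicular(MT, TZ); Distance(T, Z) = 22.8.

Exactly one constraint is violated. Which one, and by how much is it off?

Distance(T, Z) = 22.8 — off by 6.40.

A = (0.00, 0.00) ✓; AM at 18.40° ✓; |AM| = 53.00 ✓; ∠AMT = 90.00° ✓; |MT| = 18.60 ✓; ∠(MT, TZ) = 90.00° ✓; |TZ| = 16.40 ✗.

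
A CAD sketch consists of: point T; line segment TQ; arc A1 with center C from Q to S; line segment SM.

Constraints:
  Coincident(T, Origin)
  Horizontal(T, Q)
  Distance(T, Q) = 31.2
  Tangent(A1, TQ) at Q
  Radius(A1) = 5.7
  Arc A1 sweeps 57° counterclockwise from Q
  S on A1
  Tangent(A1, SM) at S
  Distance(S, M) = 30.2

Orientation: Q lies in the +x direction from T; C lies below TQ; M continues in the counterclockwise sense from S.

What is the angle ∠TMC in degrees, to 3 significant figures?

63.3°

On A1, Q sits at bearing 90° from C; a 57° counterclockwise sweep puts S at bearing 147°, so S = C + 5.7·(cos 147°, sin 147°) = (26.4, -2.60). Tangency of A1 to SM means the radius CS is perpendicular to SM, so SM runs along (−sin 147°, cos 147°); with |SM| = 30.2, M = (9.97, -27.9). Then cos ∠TMC = MT·MC / (|MT||MC|), giving 63.3°.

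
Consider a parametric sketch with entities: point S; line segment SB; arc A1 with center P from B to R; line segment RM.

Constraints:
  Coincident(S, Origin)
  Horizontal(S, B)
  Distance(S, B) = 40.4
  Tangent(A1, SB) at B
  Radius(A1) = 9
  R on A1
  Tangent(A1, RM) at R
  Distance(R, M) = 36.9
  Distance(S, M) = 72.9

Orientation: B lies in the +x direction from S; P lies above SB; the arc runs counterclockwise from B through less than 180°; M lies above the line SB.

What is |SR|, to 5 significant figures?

49.413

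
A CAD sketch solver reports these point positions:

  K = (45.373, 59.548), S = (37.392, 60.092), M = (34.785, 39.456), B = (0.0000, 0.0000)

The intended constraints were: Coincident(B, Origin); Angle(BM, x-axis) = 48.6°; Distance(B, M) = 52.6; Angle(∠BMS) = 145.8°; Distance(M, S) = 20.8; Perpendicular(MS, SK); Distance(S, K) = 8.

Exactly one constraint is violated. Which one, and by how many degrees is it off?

Perpendicular(MS, SK) — off by 3.30°.

B = (0.00, 0.00) ✓; BM at 48.60° ✓; |BM| = 52.60 ✓; ∠BMS = 145.8° ✓; |MS| = 20.80 ✓; ∠(MS, SK) = 86.70° ✗; |SK| = 8.000 ✓.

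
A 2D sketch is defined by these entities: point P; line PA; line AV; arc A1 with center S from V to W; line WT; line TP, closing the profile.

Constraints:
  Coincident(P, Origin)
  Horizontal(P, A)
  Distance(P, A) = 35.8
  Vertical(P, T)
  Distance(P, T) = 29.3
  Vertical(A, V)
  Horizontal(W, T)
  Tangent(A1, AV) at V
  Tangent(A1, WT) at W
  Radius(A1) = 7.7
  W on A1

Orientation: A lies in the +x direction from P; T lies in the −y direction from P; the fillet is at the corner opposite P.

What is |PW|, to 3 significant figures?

40.6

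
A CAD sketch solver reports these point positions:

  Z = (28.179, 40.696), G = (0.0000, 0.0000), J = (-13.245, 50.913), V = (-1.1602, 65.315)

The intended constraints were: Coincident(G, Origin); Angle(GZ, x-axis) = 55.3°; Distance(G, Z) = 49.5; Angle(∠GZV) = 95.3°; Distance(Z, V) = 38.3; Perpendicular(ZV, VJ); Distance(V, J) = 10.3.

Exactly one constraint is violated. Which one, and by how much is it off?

Distance(V, J) = 10.3 — off by 8.50.

G = (0.00, 0.00) ✓; GZ at 55.30° ✓; |GZ| = 49.50 ✓; ∠GZV = 95.30° ✓; |ZV| = 38.30 ✓; ∠(ZV, VJ) = 90.00° ✓; |VJ| = 18.80 ✗.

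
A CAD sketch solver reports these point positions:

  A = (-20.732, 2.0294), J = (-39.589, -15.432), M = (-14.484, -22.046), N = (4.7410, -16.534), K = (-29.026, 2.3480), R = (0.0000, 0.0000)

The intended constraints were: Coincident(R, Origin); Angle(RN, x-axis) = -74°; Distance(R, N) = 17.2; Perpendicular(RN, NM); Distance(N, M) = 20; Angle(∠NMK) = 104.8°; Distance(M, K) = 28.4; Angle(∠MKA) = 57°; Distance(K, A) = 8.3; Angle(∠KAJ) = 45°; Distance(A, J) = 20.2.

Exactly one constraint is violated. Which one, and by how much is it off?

Distance(A, J) = 20.2 — off by 5.50.

R = (0.00, 0.00) ✓; RN at -74.00° ✓; |RN| = 17.20 ✓; ∠(RN, NM) = 90.00° ✓; |NM| = 20.00 ✓; ∠NMK = 104.8° ✓; |MK| = 28.40 ✓; ∠MKA = 57.00° ✓; |KA| = 8.300 ✓; ∠KAJ = 45.00° ✓; |AJ| = 25.70 ✗.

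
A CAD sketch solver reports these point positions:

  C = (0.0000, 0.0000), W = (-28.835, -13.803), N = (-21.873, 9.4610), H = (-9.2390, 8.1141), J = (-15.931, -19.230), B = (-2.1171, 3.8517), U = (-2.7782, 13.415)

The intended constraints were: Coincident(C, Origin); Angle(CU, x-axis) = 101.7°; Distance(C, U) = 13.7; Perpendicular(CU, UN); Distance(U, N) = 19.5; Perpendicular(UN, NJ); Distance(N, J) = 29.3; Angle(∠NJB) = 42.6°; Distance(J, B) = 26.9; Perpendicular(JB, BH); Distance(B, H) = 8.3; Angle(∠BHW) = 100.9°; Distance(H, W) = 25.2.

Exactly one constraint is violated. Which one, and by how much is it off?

Distance(H, W) = 25.2 — off by 4.20.

C = (0.00, 0.00) ✓; CU at 101.7° ✓; |CU| = 13.70 ✓; ∠(CU, UN) = 90.00° ✓; |UN| = 19.50 ✓; ∠(UN, NJ) = 90.00° ✓; |NJ| = 29.30 ✓; ∠NJB = 42.60° ✓; |JB| = 26.90 ✓; ∠(JB, BH) = 90.00° ✓; |BH| = 8.300 ✓; ∠BHW = 100.9° ✓; |HW| = 29.40 ✗.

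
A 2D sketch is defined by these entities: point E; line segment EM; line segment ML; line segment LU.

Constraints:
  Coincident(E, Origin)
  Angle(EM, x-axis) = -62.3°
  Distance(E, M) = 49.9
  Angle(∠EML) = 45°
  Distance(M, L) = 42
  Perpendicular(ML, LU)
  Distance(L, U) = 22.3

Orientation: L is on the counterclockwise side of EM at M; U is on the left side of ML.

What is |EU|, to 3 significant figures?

14.6

∠EML = 45.0°, so ML runs at -62.3° + (180° − 45.0°) = 72.7° from the x-axis; with |ML| = 42.0, L = M + 42.0·(cos 72.7°, sin 72.7°) = (35.7, -4.08). The perpendicularity gives LU at right angles to ML; with |LU| = 22.3 on the left of ML, U = L + 22.3·(-0.955, 0.297) = (14.4, 2.55). Then |EU| = |U − E| = 14.6.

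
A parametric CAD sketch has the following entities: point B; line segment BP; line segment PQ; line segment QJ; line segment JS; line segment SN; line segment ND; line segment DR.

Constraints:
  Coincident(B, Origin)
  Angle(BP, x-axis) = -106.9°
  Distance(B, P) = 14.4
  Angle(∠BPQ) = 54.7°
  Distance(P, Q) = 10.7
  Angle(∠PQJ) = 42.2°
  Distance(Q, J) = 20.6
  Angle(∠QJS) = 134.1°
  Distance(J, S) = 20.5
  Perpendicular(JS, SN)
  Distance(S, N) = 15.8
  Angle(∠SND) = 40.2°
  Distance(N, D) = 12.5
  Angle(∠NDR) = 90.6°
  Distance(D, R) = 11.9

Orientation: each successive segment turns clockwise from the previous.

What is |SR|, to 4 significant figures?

1.790

B is at the origin; BP runs at -106.9° with length 14.4, so P = (-4.186, -13.78). ∠BPQ = 54.7° gives PQ at 127.8° from the x-axis; with |PQ| = 10.7, Q = (-10.74, -5.323). ∠PQJ = 42.2° gives QJ at -10.00° from the x-axis; with |QJ| = 20.6, J = (9.543, -8.901). ∠QJS = 134.1° gives JS at -55.90° from the x-axis; with |JS| = 20.5, S = (21.04, -25.88). JS ⟂ SN, so SN runs at -145.9°; with |SN| = 15.8, N = (7.953, -34.73). ∠SND = 40.2° gives ND at 74.30° from the x-axis; with |ND| = 12.5, D = (11.34, -22.70). ∠NDR = 90.6° gives DR at -15.10° from the x-axis; with |DR| = 11.9, R = (22.82, -25.80). Then |SR| = |R − S| = 1.790.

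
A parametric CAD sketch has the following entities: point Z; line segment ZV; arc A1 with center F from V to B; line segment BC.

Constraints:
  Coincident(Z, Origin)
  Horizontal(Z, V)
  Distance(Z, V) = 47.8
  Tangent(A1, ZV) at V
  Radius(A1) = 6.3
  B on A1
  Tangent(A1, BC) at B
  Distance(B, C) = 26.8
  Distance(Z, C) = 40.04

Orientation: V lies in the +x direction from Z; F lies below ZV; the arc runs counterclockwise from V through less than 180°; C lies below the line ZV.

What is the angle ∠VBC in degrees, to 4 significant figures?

149.1°

Checks: Z = (0.00, 0.00) ✓; |FB| = 6.300 ✓; ∠(FB, BC) = 90.00° ✓; |BC| = 26.80 ✓; |ZC| = 40.04 ✓.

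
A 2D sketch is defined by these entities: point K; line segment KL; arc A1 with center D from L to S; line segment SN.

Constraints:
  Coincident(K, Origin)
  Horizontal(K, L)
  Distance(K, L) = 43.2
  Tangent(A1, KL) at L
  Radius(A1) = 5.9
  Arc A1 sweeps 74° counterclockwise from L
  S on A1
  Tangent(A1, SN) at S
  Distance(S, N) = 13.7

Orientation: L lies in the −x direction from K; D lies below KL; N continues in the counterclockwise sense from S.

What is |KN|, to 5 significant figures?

55.462

K is at the origin; K and L share the same y with |KL| = 43.2 and L on the −x side, so L = (-43.200, 0.0000). The tangent condition forces DL to be normal to KL, so D = L + (0, -5.9) = (-43.200, -5.9000). On A1, L sits at bearing 90° from D; a 74° counterclockwise sweep puts S at bearing 164°, so S = D + 5.9·(cos 164°, sin 164°) = (-48.871, -4.2737). Since A1 is tangent to SN there, DS ⟂ SN, so SN runs along (−sin 164°, cos 164°); with |SN| = 13.7, N = (-52.648, -17.443). Then |KN| = |N − K| = 55.462.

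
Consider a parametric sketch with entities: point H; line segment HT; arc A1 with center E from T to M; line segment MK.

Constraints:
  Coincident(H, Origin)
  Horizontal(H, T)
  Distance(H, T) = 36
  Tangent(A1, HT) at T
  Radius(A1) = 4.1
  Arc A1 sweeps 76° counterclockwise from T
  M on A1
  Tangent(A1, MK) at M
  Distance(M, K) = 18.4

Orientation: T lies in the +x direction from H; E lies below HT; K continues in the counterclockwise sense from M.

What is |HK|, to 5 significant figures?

34.634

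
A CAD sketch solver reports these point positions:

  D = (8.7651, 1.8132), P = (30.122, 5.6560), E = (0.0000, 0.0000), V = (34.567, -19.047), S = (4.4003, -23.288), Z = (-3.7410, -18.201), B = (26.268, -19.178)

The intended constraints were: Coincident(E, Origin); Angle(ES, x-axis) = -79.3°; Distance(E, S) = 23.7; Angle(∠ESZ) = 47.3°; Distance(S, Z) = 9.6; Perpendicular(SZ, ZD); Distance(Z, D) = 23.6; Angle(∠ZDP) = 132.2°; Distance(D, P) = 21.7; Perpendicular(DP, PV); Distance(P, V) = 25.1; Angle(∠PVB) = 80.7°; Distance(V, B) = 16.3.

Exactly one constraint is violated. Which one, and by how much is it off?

Distance(V, B) = 16.3 — off by 8.00.

E = (0.00, 0.00) ✓; ES at -79.30° ✓; |ES| = 23.70 ✓; ∠ESZ = 47.30° ✓; |SZ| = 9.600 ✓; ∠(SZ, ZD) = 90.00° ✓; |ZD| = 23.60 ✓; ∠ZDP = 132.2° ✓; |DP| = 21.70 ✓; ∠(DP, PV) = 90.00° ✓; |PV| = 25.10 ✓; ∠PVB = 80.70° ✓; |VB| = 8.300 ✗.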